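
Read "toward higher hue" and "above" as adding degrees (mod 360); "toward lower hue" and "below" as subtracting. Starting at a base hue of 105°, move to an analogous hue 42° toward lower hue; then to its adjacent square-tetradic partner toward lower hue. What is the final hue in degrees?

−42° (analog 42° ↓): 105 − 42 = 63°
−90° (square ↓): 63 − 90 = -27 → -27 + 360 = 333°

333°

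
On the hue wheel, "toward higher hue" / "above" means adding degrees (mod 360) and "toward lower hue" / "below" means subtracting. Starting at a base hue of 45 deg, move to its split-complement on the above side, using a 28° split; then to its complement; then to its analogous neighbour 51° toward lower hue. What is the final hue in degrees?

split-comp 28° ↑ +208°: 45 + 208 = 253°
complement +180°: 253 + 180 = 433 → 433 − 360 = 73°
analog 51° ↓ −51°: 73 − 51 = 22°

22°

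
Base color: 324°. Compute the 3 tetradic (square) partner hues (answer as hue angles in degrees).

A square tetradic scheme places four hues every 90°.
324 + 90 = 414 → 414 − 360 = 54°
324 + 180 = 504 → 504 − 360 = 144°
324 + 270 = 594 → 594 − 360 = 234°

54°, 144°, 234°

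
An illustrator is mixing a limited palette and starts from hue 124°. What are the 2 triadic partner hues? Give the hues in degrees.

244° and 4°

A triad places three hues 120° apart.
124 + 120 = 244°
124 + 240 = 364 → 364 − 360 = 4°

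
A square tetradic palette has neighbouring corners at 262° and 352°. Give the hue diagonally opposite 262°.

A square tetradic scheme places four hues 90° apart; opposite corners are 180° apart.
262 + 180 = 442 → 442 − 360 = 82°

82°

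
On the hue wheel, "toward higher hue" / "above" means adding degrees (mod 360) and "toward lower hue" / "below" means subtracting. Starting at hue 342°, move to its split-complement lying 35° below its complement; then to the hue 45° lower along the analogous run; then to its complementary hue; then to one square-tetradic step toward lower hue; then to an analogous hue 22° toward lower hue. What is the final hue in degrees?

+145° (split-comp 35° ↓): 342 + 145 = 487 → 487 − 360 = 127°
−45° (analog 45° ↓): 127 − 45 = 82°
+180° (complement): 82 + 180 = 262°
−90° (square ↓): 262 − 90 = 172°
−22° (analog 22° ↓): 172 − 22 = 150°

150°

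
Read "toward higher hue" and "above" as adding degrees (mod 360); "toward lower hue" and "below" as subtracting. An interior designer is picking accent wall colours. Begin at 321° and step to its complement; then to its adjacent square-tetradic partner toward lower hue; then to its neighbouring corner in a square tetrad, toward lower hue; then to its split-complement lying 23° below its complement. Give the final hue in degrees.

+180° (complement): 321 + 180 = 501 → 501 − 360 = 141°
−90° (square ↓): 141 − 90 = 51°
−90° (square ↓): 51 − 90 = -39 → -39 + 360 = 321°
+157° (split-comp 23° ↓): 321 + 157 = 478 → 478 − 360 = 118°

118°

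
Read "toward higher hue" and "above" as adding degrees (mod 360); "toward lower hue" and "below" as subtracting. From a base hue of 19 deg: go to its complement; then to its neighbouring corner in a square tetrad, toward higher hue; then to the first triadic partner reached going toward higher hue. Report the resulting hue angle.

49°

19 + 180 = 199°   (complement)
199 + 90 = 289°   (square ↑)
289 + 120 = 409 → 409 − 360 = 49°   (triadic ↑)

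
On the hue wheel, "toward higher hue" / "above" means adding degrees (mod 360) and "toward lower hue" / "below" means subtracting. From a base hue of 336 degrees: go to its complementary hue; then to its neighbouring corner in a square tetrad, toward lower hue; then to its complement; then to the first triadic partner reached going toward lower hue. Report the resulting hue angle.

126°

+180° (complement): 336 + 180 = 516 → 516 − 360 = 156°
−90° (square ↓): 156 − 90 = 66°
+180° (complement): 66 + 180 = 246°
−120° (triadic ↓): 246 − 120 = 126°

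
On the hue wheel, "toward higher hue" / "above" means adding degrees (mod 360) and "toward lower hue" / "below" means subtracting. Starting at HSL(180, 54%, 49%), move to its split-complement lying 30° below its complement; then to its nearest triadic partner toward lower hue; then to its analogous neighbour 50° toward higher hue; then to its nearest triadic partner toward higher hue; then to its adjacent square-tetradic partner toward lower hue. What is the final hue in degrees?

split-comp 30° ↓ +150°: 180 + 150 = 330°
triadic ↓ −120°: 330 − 120 = 210°
analog 50° ↑ +50°: 210 + 50 = 260°
triadic ↑ +120°: 260 + 120 = 380 → 380 − 360 = 20°
square ↓ −90°: 20 − 90 = -70 → -70 + 360 = 290°

290°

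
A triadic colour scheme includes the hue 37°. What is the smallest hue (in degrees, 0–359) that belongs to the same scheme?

37°

A triad places three hues 120° apart.
The full set through 37° is {37°, 157°, 277°}.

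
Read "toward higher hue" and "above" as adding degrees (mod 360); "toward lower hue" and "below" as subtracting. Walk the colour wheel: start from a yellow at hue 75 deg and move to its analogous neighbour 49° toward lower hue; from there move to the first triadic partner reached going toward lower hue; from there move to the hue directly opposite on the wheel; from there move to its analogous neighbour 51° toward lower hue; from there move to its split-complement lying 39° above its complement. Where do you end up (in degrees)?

75 − 49 = 26°   (analog 49° ↓)
26 − 120 = -94 → -94 + 360 = 266°   (triadic ↓)
266 + 180 = 446 → 446 − 360 = 86°   (complement)
86 − 51 = 35°   (analog 51° ↓)
35 + 219 = 254°   (split-comp 39° ↑)

254°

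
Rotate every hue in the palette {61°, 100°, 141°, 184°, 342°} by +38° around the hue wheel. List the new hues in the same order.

61 + 38 = 99°
100 + 38 = 138°
141 + 38 = 179°
184 + 38 = 222°
342 + 38 = 380 → 380 − 360 = 20°

99°, 138°, 179°, 222°, 20°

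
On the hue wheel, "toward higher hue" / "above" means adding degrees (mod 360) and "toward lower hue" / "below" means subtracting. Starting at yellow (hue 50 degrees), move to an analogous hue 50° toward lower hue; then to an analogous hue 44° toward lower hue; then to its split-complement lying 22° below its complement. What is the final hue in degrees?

114°

−50° (analog 50° ↓): 50 − 50 = 0°
−44° (analog 44° ↓): 0 − 44 = -44 → -44 + 360 = 316°
+158° (split-comp 22° ↓): 316 + 158 = 474 → 474 − 360 = 114°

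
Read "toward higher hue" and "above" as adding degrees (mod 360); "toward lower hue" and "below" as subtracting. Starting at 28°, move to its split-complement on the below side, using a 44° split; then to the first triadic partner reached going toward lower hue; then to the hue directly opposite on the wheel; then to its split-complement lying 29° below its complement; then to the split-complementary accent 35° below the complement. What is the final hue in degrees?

160°

28 + 136 = 164°   (split-comp 44° ↓)
164 − 120 = 44°   (triadic ↓)
44 + 180 = 224°   (complement)
224 + 151 = 375 → 375 − 360 = 15°   (split-comp 29° ↓)
15 + 145 = 160°   (split-comp 35° ↓)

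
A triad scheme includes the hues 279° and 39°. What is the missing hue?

A triad places three hues 120° apart.
The full set through 39° is {39°, 159°, 279°}.
Given {39°, 279°}, the missing hue is 159°.

159°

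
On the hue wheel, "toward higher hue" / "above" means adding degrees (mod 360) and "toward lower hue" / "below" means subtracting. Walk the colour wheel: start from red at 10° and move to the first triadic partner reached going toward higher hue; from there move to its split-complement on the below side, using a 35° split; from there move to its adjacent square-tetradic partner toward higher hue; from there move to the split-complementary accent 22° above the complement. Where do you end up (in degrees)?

triadic ↑ +120°: 10 + 120 = 130°
split-comp 35° ↓ +145°: 130 + 145 = 275°
square ↑ +90°: 275 + 90 = 365 → 365 − 360 = 5°
split-comp 22° ↑ +202°: 5 + 202 = 207°

207°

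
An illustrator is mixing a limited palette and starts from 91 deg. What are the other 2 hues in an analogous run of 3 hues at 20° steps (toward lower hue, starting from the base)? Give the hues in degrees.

71° and 51°

Analogous hues sit every 20° along the wheel.
91 − 20 = 71°
91 − 40 = 51°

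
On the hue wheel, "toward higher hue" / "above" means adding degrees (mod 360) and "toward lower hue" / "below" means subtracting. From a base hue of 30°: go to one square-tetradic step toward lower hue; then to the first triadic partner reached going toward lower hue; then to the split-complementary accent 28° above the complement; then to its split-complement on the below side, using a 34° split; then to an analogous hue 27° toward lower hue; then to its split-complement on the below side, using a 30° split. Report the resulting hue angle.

297°

30 − 90 = -60 → -60 + 360 = 300°   (square ↓)
300 − 120 = 180°   (triadic ↓)
180 + 208 = 388 → 388 − 360 = 28°   (split-comp 28° ↑)
28 + 146 = 174°   (split-comp 34° ↓)
174 − 27 = 147°   (analog 27° ↓)
147 + 150 = 297°   (split-comp 30° ↓)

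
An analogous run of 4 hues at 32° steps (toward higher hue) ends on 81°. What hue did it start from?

345°

3 steps of 32° (toward higher hue) give a net shift of +96°.
Start = end − shift: 81 − 96 = -15 → -15 + 360 = 345°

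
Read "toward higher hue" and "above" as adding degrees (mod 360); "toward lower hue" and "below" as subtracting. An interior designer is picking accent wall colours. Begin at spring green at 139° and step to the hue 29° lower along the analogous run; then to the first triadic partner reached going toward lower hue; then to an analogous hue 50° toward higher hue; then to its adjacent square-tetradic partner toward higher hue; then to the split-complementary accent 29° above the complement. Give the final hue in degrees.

139 − 29 = 110°   (analog 29° ↓)
110 − 120 = -10 → -10 + 360 = 350°   (triadic ↓)
350 + 50 = 400 → 400 − 360 = 40°   (analog 50° ↑)
40 + 90 = 130°   (square ↑)
130 + 209 = 339°   (split-comp 29° ↑)

339°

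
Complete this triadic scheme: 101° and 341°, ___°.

221°

A triad places three hues 120° apart.
The full set through 101° is {101°, 221°, 341°}.
Given {101°, 341°}, the missing hue is 221°.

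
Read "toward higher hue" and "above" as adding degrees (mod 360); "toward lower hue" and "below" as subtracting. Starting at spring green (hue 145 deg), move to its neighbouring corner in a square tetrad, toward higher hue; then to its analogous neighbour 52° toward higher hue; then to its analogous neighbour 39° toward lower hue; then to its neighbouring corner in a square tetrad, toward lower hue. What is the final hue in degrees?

145 + 90 = 235°   (square ↑)
235 + 52 = 287°   (analog 52° ↑)
287 − 39 = 248°   (analog 39° ↓)
248 − 90 = 158°   (square ↓)

158°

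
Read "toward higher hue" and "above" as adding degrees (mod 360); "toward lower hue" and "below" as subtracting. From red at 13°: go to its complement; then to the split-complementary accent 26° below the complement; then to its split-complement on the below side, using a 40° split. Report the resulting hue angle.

127°

+180° (complement): 13 + 180 = 193°
+154° (split-comp 26° ↓): 193 + 154 = 347°
+140° (split-comp 40° ↓): 347 + 140 = 487 → 487 − 360 = 127°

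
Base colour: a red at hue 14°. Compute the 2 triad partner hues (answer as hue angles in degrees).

A triad places three hues 120° apart.
14 + 120 = 134°
14 + 240 = 254°

134° and 254°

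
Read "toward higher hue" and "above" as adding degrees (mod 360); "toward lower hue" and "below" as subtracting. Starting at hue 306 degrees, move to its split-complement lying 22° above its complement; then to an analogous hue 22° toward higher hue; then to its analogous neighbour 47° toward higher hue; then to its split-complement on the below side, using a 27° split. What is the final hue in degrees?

10°

+202° (split-comp 22° ↑): 306 + 202 = 508 → 508 − 360 = 148°
+22° (analog 22° ↑): 148 + 22 = 170°
+47° (analog 47° ↑): 170 + 47 = 217°
+153° (split-comp 27° ↓): 217 + 153 = 370 → 370 − 360 = 10°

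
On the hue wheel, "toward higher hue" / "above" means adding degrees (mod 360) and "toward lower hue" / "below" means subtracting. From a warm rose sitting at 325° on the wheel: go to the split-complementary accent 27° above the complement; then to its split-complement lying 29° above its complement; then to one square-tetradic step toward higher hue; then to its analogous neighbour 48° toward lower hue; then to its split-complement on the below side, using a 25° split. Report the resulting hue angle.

218°

+207° (split-comp 27° ↑): 325 + 207 = 532 → 532 − 360 = 172°
+209° (split-comp 29° ↑): 172 + 209 = 381 → 381 − 360 = 21°
+90° (square ↑): 21 + 90 = 111°
−48° (analog 48° ↓): 111 − 48 = 63°
+155° (split-comp 25° ↓): 63 + 155 = 218°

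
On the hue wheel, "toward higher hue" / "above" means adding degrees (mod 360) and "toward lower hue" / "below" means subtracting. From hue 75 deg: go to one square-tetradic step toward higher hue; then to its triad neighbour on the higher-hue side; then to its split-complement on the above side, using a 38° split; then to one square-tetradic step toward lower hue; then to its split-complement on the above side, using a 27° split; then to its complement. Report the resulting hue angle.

square ↑ +90°: 75 + 90 = 165°
triadic ↑ +120°: 165 + 120 = 285°
split-comp 38° ↑ +218°: 285 + 218 = 503 → 503 − 360 = 143°
square ↓ −90°: 143 − 90 = 53°
split-comp 27° ↑ +207°: 53 + 207 = 260°
complement +180°: 260 + 180 = 440 → 440 − 360 = 80°

80°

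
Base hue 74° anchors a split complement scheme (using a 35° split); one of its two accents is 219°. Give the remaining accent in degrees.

Split-complementary hues sit 35° either side of the complement.
Complement of the base 74°: 74 + 180 = 254°
The given accent 219° is 35° one side of 254°; the other accent sits 35° the other side: 254 + 35 = 289°

289°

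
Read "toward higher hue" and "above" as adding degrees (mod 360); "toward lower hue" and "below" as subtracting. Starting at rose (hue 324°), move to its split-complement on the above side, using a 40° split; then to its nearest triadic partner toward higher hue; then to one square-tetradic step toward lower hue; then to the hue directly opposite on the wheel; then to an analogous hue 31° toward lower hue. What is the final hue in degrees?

3°

split-comp 40° ↑ +220°: 324 + 220 = 544 → 544 − 360 = 184°
triadic ↑ +120°: 184 + 120 = 304°
square ↓ −90°: 304 − 90 = 214°
complement +180°: 214 + 180 = 394 → 394 − 360 = 34°
analog 31° ↓ −31°: 34 − 31 = 3°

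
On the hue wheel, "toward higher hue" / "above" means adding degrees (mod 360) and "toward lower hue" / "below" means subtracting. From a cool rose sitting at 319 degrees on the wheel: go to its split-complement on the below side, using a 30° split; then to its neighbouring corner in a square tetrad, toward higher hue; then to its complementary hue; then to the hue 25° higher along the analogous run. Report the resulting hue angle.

split-comp 30° ↓ +150°: 319 + 150 = 469 → 469 − 360 = 109°
square ↑ +90°: 109 + 90 = 199°
complement +180°: 199 + 180 = 379 → 379 − 360 = 19°
analog 25° ↑ +25°: 19 + 25 = 44°

44°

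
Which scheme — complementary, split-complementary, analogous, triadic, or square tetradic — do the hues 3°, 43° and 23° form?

analogous

Sort the hues: 3°, 23°, 43°.
Successive gaps around the wheel: 20°, 20°, 320°.
A run of hues at equal small steps (20°) with one large closing gap is an analogous group.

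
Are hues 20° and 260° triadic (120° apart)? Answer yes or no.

yes

Angular distance: |20 − 260| = 240; shorter arc = 360 − 240 = 120°.
Triadic (120° apart) requires 120°.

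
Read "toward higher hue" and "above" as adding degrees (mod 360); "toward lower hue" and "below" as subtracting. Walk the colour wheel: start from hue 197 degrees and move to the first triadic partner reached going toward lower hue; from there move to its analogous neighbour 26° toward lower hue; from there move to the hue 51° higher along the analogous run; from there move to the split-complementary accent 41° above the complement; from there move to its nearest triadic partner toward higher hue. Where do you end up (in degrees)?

−120° (triadic ↓): 197 − 120 = 77°
−26° (analog 26° ↓): 77 − 26 = 51°
+51° (analog 51° ↑): 51 + 51 = 102°
+221° (split-comp 41° ↑): 102 + 221 = 323°
+120° (triadic ↑): 323 + 120 = 443 → 443 − 360 = 83°

83°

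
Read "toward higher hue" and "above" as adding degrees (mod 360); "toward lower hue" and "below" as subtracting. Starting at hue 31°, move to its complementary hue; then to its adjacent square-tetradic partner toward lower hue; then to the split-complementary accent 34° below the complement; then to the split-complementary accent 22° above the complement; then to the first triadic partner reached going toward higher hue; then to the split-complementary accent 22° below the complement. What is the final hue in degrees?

complement +180°: 31 + 180 = 211°
square ↓ −90°: 211 − 90 = 121°
split-comp 34° ↓ +146°: 121 + 146 = 267°
split-comp 22° ↑ +202°: 267 + 202 = 469 → 469 − 360 = 109°
triadic ↑ +120°: 109 + 120 = 229°
split-comp 22° ↓ +158°: 229 + 158 = 387 → 387 − 360 = 27°

27°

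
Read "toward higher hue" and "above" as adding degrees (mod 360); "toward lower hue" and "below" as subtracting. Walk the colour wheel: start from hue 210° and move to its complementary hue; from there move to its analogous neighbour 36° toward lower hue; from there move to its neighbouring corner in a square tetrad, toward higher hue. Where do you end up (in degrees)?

84°

210 + 180 = 390 → 390 − 360 = 30°   (complement)
30 − 36 = -6 → -6 + 360 = 354°   (analog 36° ↓)
354 + 90 = 444 → 444 − 360 = 84°   (square ↑)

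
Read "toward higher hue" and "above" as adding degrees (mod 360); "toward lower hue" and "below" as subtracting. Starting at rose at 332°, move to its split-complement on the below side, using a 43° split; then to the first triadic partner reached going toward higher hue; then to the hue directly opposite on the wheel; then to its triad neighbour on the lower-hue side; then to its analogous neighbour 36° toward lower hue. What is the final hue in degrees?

253°

332 + 137 = 469 → 469 − 360 = 109°   (split-comp 43° ↓)
109 + 120 = 229°   (triadic ↑)
229 + 180 = 409 → 409 − 360 = 49°   (complement)
49 − 120 = -71 → -71 + 360 = 289°   (triadic ↓)
289 − 36 = 253°   (analog 36° ↓)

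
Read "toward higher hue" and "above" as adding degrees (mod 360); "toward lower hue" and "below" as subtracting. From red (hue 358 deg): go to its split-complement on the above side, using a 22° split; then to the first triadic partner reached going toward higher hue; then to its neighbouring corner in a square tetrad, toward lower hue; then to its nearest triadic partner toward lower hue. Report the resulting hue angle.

+202° (split-comp 22° ↑): 358 + 202 = 560 → 560 − 360 = 200°
+120° (triadic ↑): 200 + 120 = 320°
−90° (square ↓): 320 − 90 = 230°
−120° (triadic ↓): 230 − 120 = 110°

110°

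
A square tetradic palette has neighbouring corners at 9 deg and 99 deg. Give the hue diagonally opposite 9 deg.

A square tetradic scheme places four hues 90° apart; opposite corners are 180° apart.
9 + 180 = 189°

189°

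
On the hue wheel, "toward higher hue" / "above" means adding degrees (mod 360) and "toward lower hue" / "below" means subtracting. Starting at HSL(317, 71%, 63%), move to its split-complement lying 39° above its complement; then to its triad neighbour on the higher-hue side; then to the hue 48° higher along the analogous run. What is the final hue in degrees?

344°

split-comp 39° ↑ +219°: 317 + 219 = 536 → 536 − 360 = 176°
triadic ↑ +120°: 176 + 120 = 296°
analog 48° ↑ +48°: 296 + 48 = 344°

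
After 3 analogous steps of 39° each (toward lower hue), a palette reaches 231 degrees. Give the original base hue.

348°

3 steps of 39° (toward lower hue) give a net shift of −117°.
Start = end − shift: 231 + 117 = 348°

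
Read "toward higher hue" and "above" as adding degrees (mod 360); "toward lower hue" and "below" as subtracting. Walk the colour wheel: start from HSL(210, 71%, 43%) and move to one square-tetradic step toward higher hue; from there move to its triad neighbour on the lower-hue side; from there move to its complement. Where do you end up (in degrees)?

0°

+90° (square ↑): 210 + 90 = 300°
−120° (triadic ↓): 300 − 120 = 180°
+180° (complement): 180 + 180 = 360 → 360 − 360 = 0°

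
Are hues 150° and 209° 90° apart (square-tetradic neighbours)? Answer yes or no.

Angular distance: |150 − 209| = 59 = 59°.
90° apart (square-tetradic neighbours) requires 90°.

no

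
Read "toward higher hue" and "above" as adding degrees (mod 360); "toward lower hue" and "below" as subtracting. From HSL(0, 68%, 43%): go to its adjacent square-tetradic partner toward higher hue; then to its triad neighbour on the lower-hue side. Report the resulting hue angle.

0 + 90 = 90°   (square ↑)
90 − 120 = -30 → -30 + 360 = 330°   (triadic ↓)

330°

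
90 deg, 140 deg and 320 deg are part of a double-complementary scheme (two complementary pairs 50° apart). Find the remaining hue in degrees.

270°

A rectangular tetradic uses two complementary pairs 50° apart: offsets 0°, 50°, 180°, 230°.
Among {90°, 140°, 320°}, 320° and 140° are a 180° pair.
The remaining hue 90° needs its own complement: 90 + 180 = 270°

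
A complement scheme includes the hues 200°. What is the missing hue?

20°

The complement sits 180° across the wheel.
The full set through 200° is {20°, 200°}.
Given {200°}, the missing hue is 20°.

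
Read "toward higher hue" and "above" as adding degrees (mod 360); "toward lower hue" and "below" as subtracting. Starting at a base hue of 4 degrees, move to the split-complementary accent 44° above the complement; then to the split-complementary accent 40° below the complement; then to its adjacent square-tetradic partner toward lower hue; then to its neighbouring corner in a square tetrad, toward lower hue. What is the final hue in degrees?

188°

split-comp 44° ↑ +224°: 4 + 224 = 228°
split-comp 40° ↓ +140°: 228 + 140 = 368 → 368 − 360 = 8°
square ↓ −90°: 8 − 90 = -82 → -82 + 360 = 278°
square ↓ −90°: 278 − 90 = 188°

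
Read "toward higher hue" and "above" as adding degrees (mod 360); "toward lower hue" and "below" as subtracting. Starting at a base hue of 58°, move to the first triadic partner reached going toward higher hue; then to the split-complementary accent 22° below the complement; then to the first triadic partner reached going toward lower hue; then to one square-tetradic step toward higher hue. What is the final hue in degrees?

306°

+120° (triadic ↑): 58 + 120 = 178°
+158° (split-comp 22° ↓): 178 + 158 = 336°
−120° (triadic ↓): 336 − 120 = 216°
+90° (square ↑): 216 + 90 = 306°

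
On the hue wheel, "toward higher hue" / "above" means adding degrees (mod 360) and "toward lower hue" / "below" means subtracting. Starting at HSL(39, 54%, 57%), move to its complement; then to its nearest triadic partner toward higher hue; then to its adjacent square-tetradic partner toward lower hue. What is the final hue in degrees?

39 + 180 = 219°   (complement)
219 + 120 = 339°   (triadic ↑)
339 − 90 = 249°   (square ↓)

249°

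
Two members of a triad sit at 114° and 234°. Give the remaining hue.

A triad spaces three hues 120° apart.
The full set is {114°, 234°, 354°}.

354°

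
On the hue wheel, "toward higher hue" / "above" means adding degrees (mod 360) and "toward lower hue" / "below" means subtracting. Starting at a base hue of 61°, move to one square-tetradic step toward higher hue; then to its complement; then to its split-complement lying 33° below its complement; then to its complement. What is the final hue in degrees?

298°

61 + 90 = 151°   (square ↑)
151 + 180 = 331°   (complement)
331 + 147 = 478 → 478 − 360 = 118°   (split-comp 33° ↓)
118 + 180 = 298°   (complement)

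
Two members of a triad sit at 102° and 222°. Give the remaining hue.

A triad spaces three hues 120° apart.
The full set is {102°, 222°, 342°}.

342°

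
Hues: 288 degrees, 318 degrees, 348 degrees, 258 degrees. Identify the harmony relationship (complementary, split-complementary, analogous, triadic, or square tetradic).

Sort the hues: 258°, 288°, 318°, 348°.
Successive gaps around the wheel: 30°, 30°, 30°, 270°.
A run of hues at equal small steps (30°) with one large closing gap is an analogous group.

analogous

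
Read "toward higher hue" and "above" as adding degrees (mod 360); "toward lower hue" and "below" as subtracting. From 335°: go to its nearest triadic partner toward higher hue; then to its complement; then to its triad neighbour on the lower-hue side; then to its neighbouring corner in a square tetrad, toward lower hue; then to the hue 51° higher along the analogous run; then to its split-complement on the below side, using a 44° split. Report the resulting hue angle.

252°

triadic ↑ +120°: 335 + 120 = 455 → 455 − 360 = 95°
complement +180°: 95 + 180 = 275°
triadic ↓ −120°: 275 − 120 = 155°
square ↓ −90°: 155 − 90 = 65°
analog 51° ↑ +51°: 65 + 51 = 116°
split-comp 44° ↓ +136°: 116 + 136 = 252°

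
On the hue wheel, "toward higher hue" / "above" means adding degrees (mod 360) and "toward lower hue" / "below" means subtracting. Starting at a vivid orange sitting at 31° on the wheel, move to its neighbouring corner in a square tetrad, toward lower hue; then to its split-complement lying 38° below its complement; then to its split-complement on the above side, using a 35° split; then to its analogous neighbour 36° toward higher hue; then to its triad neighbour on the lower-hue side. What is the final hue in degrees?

31 − 90 = -59 → -59 + 360 = 301°   (square ↓)
301 + 142 = 443 → 443 − 360 = 83°   (split-comp 38° ↓)
83 + 215 = 298°   (split-comp 35° ↑)
298 + 36 = 334°   (analog 36° ↑)
334 − 120 = 214°   (triadic ↓)

214°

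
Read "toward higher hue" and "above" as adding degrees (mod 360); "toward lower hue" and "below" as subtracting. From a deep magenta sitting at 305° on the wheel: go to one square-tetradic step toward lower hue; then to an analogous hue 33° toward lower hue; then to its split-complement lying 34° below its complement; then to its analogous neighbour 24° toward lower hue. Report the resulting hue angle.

square ↓ −90°: 305 − 90 = 215°
analog 33° ↓ −33°: 215 − 33 = 182°
split-comp 34° ↓ +146°: 182 + 146 = 328°
analog 24° ↓ −24°: 328 − 24 = 304°

304°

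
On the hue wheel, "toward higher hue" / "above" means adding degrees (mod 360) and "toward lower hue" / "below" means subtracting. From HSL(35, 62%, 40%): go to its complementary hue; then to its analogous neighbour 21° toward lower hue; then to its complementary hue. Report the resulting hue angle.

+180° (complement): 35 + 180 = 215°
−21° (analog 21° ↓): 215 − 21 = 194°
+180° (complement): 194 + 180 = 374 → 374 − 360 = 14°

14°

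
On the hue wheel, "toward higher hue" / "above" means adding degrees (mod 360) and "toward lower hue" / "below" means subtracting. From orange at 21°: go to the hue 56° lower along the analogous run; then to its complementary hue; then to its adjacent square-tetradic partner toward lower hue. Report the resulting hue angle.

21 − 56 = -35 → -35 + 360 = 325°   (analog 56° ↓)
325 + 180 = 505 → 505 − 360 = 145°   (complement)
145 − 90 = 55°   (square ↓)

55°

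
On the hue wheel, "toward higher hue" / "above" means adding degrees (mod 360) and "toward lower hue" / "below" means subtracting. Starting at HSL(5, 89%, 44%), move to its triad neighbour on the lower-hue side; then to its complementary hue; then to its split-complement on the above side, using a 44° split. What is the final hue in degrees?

289°

triadic ↓ −120°: 5 − 120 = -115 → -115 + 360 = 245°
complement +180°: 245 + 180 = 425 → 425 − 360 = 65°
split-comp 44° ↑ +224°: 65 + 224 = 289°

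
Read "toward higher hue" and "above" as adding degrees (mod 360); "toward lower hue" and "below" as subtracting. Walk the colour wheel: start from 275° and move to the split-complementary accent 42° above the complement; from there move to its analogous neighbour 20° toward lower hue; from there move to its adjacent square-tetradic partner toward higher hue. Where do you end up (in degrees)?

207°

+222° (split-comp 42° ↑): 275 + 222 = 497 → 497 − 360 = 137°
−20° (analog 20° ↓): 137 − 20 = 117°
+90° (square ↑): 117 + 90 = 207°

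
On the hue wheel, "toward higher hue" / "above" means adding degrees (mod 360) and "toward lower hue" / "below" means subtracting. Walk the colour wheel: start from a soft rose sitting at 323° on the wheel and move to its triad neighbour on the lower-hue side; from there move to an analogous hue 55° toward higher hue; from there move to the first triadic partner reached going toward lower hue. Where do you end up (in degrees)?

138°

−120° (triadic ↓): 323 − 120 = 203°
+55° (analog 55° ↑): 203 + 55 = 258°
−120° (triadic ↓): 258 − 120 = 138°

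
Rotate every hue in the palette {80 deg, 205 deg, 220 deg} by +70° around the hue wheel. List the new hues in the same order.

80 + 70 = 150°
205 + 70 = 275°
220 + 70 = 290°

150°, 275°, 290°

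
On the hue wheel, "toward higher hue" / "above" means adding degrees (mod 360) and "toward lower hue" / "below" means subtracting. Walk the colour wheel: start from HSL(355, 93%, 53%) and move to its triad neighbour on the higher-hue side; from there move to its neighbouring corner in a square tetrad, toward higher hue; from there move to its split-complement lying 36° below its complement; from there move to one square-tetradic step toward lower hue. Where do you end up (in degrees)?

+120° (triadic ↑): 355 + 120 = 475 → 475 − 360 = 115°
+90° (square ↑): 115 + 90 = 205°
+144° (split-comp 36° ↓): 205 + 144 = 349°
−90° (square ↓): 349 − 90 = 259°

259°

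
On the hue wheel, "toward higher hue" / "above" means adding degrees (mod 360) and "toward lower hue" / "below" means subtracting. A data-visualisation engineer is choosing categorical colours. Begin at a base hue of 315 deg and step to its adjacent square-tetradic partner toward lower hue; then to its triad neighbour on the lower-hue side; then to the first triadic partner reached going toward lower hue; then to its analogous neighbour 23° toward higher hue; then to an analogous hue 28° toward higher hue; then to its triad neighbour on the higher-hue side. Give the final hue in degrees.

−90° (square ↓): 315 − 90 = 225°
−120° (triadic ↓): 225 − 120 = 105°
−120° (triadic ↓): 105 − 120 = -15 → -15 + 360 = 345°
+23° (analog 23° ↑): 345 + 23 = 368 → 368 − 360 = 8°
+28° (analog 28° ↑): 8 + 28 = 36°
+120° (triadic ↑): 36 + 120 = 156°

156°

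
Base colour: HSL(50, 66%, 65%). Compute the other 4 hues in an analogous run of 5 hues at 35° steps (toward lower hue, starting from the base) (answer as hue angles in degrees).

15°, 340°, 305° and 270°

Analogous hues sit every 35° along the wheel.
50 − 35 = 15°
50 − 70 = -20 → -20 + 360 = 340°
50 − 105 = -55 → -55 + 360 = 305°
50 − 140 = -90 → -90 + 360 = 270°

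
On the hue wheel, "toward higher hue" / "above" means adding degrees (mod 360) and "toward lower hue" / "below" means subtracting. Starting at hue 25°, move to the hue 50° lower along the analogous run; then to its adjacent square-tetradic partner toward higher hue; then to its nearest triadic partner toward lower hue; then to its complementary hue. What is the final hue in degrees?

125°

25 − 50 = -25 → -25 + 360 = 335°   (analog 50° ↓)
335 + 90 = 425 → 425 − 360 = 65°   (square ↑)
65 − 120 = -55 → -55 + 360 = 305°   (triadic ↓)
305 + 180 = 485 → 485 − 360 = 125°   (complement)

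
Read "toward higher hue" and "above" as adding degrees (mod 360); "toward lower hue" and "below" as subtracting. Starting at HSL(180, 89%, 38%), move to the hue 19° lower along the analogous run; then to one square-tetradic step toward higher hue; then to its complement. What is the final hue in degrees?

71°

180 − 19 = 161°   (analog 19° ↓)
161 + 90 = 251°   (square ↑)
251 + 180 = 431 → 431 − 360 = 71°   (complement)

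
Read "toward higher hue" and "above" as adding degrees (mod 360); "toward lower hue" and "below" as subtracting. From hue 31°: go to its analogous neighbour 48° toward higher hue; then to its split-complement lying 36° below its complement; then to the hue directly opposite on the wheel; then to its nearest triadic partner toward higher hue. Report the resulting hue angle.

+48° (analog 48° ↑): 31 + 48 = 79°
+144° (split-comp 36° ↓): 79 + 144 = 223°
+180° (complement): 223 + 180 = 403 → 403 − 360 = 43°
+120° (triadic ↑): 43 + 120 = 163°

163°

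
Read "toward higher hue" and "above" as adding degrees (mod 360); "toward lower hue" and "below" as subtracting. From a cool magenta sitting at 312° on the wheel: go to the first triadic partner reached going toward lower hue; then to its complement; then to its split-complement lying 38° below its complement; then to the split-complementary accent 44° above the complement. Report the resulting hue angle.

18°

−120° (triadic ↓): 312 − 120 = 192°
+180° (complement): 192 + 180 = 372 → 372 − 360 = 12°
+142° (split-comp 38° ↓): 12 + 142 = 154°
+224° (split-comp 44° ↑): 154 + 224 = 378 → 378 − 360 = 18°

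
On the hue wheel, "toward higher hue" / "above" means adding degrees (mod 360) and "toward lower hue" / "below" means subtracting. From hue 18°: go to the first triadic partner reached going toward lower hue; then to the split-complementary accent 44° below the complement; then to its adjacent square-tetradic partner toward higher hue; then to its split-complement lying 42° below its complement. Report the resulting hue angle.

18 − 120 = -102 → -102 + 360 = 258°   (triadic ↓)
258 + 136 = 394 → 394 − 360 = 34°   (split-comp 44° ↓)
34 + 90 = 124°   (square ↑)
124 + 138 = 262°   (split-comp 42° ↓)

262°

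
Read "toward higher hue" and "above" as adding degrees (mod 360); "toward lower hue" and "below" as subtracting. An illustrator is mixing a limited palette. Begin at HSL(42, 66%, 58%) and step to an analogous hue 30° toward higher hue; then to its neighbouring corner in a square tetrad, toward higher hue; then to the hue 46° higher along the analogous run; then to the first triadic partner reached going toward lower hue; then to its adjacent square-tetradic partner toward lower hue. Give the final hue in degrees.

358°

42 + 30 = 72°   (analog 30° ↑)
72 + 90 = 162°   (square ↑)
162 + 46 = 208°   (analog 46° ↑)
208 − 120 = 88°   (triadic ↓)
88 − 90 = -2 → -2 + 360 = 358°   (square ↓)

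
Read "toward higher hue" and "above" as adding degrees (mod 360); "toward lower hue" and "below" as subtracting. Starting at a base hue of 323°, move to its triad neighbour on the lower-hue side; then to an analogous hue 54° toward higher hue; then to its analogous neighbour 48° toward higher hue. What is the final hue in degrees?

323 − 120 = 203°   (triadic ↓)
203 + 54 = 257°   (analog 54° ↑)
257 + 48 = 305°   (analog 48° ↑)

305°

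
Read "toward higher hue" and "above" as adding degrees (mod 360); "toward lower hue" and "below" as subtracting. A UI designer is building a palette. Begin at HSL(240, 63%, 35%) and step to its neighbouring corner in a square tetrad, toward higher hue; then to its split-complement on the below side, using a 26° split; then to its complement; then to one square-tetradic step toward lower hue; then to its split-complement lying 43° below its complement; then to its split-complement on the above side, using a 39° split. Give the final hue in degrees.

210°

square ↑ +90°: 240 + 90 = 330°
split-comp 26° ↓ +154°: 330 + 154 = 484 → 484 − 360 = 124°
complement +180°: 124 + 180 = 304°
square ↓ −90°: 304 − 90 = 214°
split-comp 43° ↓ +137°: 214 + 137 = 351°
split-comp 39° ↑ +219°: 351 + 219 = 570 → 570 − 360 = 210°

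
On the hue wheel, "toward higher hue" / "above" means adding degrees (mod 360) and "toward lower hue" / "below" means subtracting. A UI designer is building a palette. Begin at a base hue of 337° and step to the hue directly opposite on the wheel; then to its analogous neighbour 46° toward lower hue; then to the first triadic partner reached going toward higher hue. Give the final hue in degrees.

231°

+180° (complement): 337 + 180 = 517 → 517 − 360 = 157°
−46° (analog 46° ↓): 157 − 46 = 111°
+120° (triadic ↑): 111 + 120 = 231°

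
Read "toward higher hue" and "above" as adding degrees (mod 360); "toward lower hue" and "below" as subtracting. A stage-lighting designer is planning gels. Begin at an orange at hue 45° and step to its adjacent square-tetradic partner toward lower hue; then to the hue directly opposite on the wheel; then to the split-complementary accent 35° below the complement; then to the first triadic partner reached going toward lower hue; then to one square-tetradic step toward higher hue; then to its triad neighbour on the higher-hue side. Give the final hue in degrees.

10°

45 − 90 = -45 → -45 + 360 = 315°   (square ↓)
315 + 180 = 495 → 495 − 360 = 135°   (complement)
135 + 145 = 280°   (split-comp 35° ↓)
280 − 120 = 160°   (triadic ↓)
160 + 90 = 250°   (square ↑)
250 + 120 = 370 → 370 − 360 = 10°   (triadic ↑)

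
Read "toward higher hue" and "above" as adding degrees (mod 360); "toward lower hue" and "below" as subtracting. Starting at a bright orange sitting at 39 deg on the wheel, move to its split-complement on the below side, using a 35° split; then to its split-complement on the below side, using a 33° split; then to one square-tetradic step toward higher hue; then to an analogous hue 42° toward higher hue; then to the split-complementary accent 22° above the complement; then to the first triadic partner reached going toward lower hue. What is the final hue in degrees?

185°

+145° (split-comp 35° ↓): 39 + 145 = 184°
+147° (split-comp 33° ↓): 184 + 147 = 331°
+90° (square ↑): 331 + 90 = 421 → 421 − 360 = 61°
+42° (analog 42° ↑): 61 + 42 = 103°
+202° (split-comp 22° ↑): 103 + 202 = 305°
−120° (triadic ↓): 305 − 120 = 185°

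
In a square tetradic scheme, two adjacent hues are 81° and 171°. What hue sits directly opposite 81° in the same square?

A square tetradic scheme places four hues 90° apart; opposite corners are 180° apart.
81 + 180 = 261°

261°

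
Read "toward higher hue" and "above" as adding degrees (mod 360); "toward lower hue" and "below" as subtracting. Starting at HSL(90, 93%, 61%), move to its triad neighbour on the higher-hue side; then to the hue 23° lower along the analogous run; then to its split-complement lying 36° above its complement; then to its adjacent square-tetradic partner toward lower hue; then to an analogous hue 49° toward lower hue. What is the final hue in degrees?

90 + 120 = 210°   (triadic ↑)
210 − 23 = 187°   (analog 23° ↓)
187 + 216 = 403 → 403 − 360 = 43°   (split-comp 36° ↑)
43 − 90 = -47 → -47 + 360 = 313°   (square ↓)
313 − 49 = 264°   (analog 49° ↓)

264°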